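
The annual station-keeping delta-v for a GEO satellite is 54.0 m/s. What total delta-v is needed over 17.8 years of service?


dV = rate * years = 54.0 * 17.8
dV = 961.2000 m/s

961.2000 m/s


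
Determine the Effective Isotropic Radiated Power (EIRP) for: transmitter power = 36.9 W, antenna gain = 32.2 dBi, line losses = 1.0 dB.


Pt = 36.9 W = 15.6703 dBW
EIRP = Pt_dBW + Gt - losses = 15.6703 + 32.2 - 1.0 = 46.8703 dBW

46.8703 dBW


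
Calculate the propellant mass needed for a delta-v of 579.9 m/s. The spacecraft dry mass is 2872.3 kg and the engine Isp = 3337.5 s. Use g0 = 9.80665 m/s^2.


ve = Isp * g0 = 3337.5 * 9.80665 = 32729.694375 m/s
mass ratio = exp(dv/ve) = exp(579.9/32729.694375) = 1.01787575
m_prop = m_dry * (mr - 1) = 2872.3 * (1.01787575 - 1)
m_prop = 51.3445 kg

51.3445 kg


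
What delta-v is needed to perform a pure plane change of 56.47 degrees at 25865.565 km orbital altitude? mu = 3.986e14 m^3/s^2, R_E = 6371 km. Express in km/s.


r = 32236.5650 km = 3.2236565e+07 m
V = sqrt(mu/r) = 3516.3676 m/s
di = 56.47 deg = 0.9855874 rad
dV = 2*V*sin(di/2) = 2*3516.3676*sin(0.4927937)
dV = 3327.1099 m/s = 3.3271 km/s

3.3271 km/s


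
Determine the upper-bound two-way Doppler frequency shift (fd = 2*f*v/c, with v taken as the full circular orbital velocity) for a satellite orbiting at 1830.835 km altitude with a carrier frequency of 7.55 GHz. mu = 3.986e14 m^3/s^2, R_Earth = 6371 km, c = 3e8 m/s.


r = 8.201835e+06 m
v = sqrt(mu/r) = 6971.2897 m/s (worst-case radial velocity)
f = 7.55 GHz = 7.55e+09 Hz
fd = 2*f*v/c = 2*7.55e+09*6971.2897/3.0e+08
fd = 350888.2502 Hz

350888.2502 Hz


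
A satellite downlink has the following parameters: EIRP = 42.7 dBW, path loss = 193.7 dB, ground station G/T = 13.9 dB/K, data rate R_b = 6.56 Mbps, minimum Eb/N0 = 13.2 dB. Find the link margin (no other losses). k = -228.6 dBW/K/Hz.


C/N0 = EIRP - FSPL + G/T - k = 42.7 - 193.7 + 13.9 - (-228.6)
C/N0 = 91.5000 dB-Hz
R_b = 6.56 Mbps = 6.56e+06 bps -> 10*log10(R_b) = 68.1690 dB-Hz
Eb/N0 = C/N0 - 10*log10(R_b) = 91.5000 - 68.1690 = 23.3310 dB
Margin = Eb/N0 - Eb/N0_req = 23.3310 - 13.2 = 10.1310 dB (link closes)

10.1310 dB


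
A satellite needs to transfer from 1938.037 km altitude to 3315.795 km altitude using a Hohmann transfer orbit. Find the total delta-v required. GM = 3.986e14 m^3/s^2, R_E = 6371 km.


r1 = 8309.0370 km = 8.309037e+06 m
r2 = 9686.7950 km = 9.686795e+06 m
dv1 = sqrt(mu/r1)*(sqrt(2*r2/(r1+r2)) - 1) = 260.2441 m/s
dv2 = sqrt(mu/r2)*(1 - sqrt(2*r1/(r1+r2))) = 250.4444 m/s
total dv = |dv1| + |dv2| = 260.2441 + 250.4444 = 510.6885 m/s = 0.5106885 km/s

0.5107 km/s


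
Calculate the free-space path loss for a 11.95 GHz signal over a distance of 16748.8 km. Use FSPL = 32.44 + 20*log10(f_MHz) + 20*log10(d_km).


f = 11.95 GHz = 11950.0000 MHz
d = 16748.8 km
FSPL = 32.44 + 20*log10(11950.0000) + 20*log10(16748.8)
FSPL = 32.44 + 81.5474 + 84.4797
FSPL = 198.4670 dB

198.4670 dB


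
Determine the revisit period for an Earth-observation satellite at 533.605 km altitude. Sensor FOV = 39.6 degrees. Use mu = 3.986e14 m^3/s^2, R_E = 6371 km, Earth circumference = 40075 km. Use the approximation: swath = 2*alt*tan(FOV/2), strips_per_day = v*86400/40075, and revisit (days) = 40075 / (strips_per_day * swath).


swath = 2*533.605*tan(0.3455752) = 384.2192 km
v = sqrt(mu/r) = 7597.9989 m/s = 7.5980 km/s
strips/day = v*86400/40075 = 7.5980*86400/40075 = 16.3810
coverage/day = strips * swath = 16.3810 * 384.2192 = 6293.8813 km
revisit = 40075 / 6293.8813 = 6.3673 days

6.3673 days


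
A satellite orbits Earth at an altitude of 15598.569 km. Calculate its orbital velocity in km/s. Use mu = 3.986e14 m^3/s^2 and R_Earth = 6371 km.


r = R_E + alt = 6371.0 + 15598.569 = 21969.5690 km = 2.1969569e+07 m
v = sqrt(mu/r) = sqrt(3.986e14 / 2.1969569e+07) = 4259.4927 m/s = 4.2595 km/s

4.2595 km/s


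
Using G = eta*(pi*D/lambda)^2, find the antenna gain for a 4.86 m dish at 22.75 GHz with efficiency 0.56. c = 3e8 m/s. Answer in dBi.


lambda = c/f = 3e8 / 2.275e+10 = 0.01318681 m
G = eta*(pi*D/lambda)^2 = 0.56*(pi*4.86/0.01318681)^2
G = 750724.5244 (linear)
G = 10*log10(750724.5244) = 58.7548 dBi

58.7548 dBi


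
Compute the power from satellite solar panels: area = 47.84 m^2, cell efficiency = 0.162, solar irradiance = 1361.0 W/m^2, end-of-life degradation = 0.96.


P = area * eta * S * degradation
P = 47.84 * 0.162 * 1361.0 * 0.96
P = 10125.9445 W

10125.9445 W


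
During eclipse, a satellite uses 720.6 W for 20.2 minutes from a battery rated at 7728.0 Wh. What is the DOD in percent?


E_used = P * t / 60 = 720.6 * 20.2 / 60 = 242.6020 Wh
DOD = E_used / E_total * 100 = 242.6020 / 7728.0 * 100
DOD = 3.1393 %

3.1393 %


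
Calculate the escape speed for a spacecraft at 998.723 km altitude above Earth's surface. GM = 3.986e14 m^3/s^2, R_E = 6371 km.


r = 6371.0 + 998.723 = 7369.7230 km = 7.369723e+06 m
v_esc = sqrt(2*mu/r) = sqrt(2*3.986e14 / 7.369723e+06)
v_esc = 10400.5921 m/s = 10.4006 km/s

10.4006 km/s


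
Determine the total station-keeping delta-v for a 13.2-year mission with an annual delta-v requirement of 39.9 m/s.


dV = rate * years = 39.9 * 13.2
dV = 526.6800 m/s

526.6800 m/s


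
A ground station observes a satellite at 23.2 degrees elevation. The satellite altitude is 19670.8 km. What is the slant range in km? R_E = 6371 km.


h = 19670.8 km, el = 23.2 deg
d = -R_E*sin(el) + sqrt((R_E*sin(el))^2 + 2*R_E*h + h^2)
d = -6371.0000*sin(0.4049164) + sqrt((6371.0000*0.3939419)^2 + 2*6371.0000*19670.8 + 19670.8^2)
d = 22865.0817 km

22865.0817 km


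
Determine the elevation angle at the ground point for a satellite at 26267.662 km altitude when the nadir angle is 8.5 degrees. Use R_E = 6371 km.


r = R_E + alt = 32638.6620 km
Law of sines in the satellite / Earth-center / ground-point triangle:
  sin(nadir)/R_E = sin(90 + el)/r  =>  cos(el) = (r/R_E)*sin(nadir)
cos(el) = (32638.6620 / 6371.0000) * sin(8.5 deg) = 0.7572283
el = arccos(0.7572283) = 40.7795 deg
(Earth-central angle = 90 - nadir - el = 40.7205 deg)

40.7795 degrees


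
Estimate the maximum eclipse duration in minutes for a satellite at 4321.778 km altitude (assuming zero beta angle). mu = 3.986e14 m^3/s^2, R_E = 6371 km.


r = 10692.7780 km
T = 183.3985 min
Eclipse fraction = arcsin(R_E/r)/pi = arcsin(6371.0000/10692.7780)/pi
= arcsin(0.5958227)/pi = 0.2031739
Eclipse duration = 0.2031739 * 183.3985 = 37.2618 min

37.2618 minutes


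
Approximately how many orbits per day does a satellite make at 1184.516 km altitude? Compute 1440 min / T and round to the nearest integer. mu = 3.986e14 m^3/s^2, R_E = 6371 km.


r = 7.555516e+06 m
T = 2*pi*sqrt(r^3/mu) = 6535.9304 s = 108.9322 min
revs/day = 1440 / 108.9322 = 13.2192
Rounded: 13 revolutions per day

13 revolutions per day


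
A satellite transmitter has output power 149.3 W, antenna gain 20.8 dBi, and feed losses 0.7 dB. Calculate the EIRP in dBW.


Pt = 149.3 W = 21.7406 dBW
EIRP = Pt_dBW + Gt - losses = 21.7406 + 20.8 - 0.7 = 41.8406 dBW

41.8406 dBW


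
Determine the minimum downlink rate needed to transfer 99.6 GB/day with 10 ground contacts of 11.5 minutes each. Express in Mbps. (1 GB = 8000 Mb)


total contact time = 10 * 11.5 * 60 = 6900.0000 s
data = 99.6 GB = 796800.0000 Mb
rate = 796800.0000 / 6900.0000 = 115.4783 Mbps

115.4783 Mbps


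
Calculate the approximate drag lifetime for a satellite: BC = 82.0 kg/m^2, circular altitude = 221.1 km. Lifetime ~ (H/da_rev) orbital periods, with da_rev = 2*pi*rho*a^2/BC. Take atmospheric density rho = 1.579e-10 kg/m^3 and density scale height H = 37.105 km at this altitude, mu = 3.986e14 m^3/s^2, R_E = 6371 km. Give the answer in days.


a = R_E + alt = 6592.1000 km = 6.5921e+06 m
da_rev = 2*pi*rho*a^2/BC = 2*pi*1.579e-10*(6.5921e+06)^2/82.0 = 525.769900 m per revolution
N = H/da_rev = 37105.0000 m / 525.769900 m = 70.5727 revolutions
P = 2*pi*sqrt(a^3/mu) = 5326.5610 s
lifetime = N*P = 70.5727 * 5326.5610 = 375909.7738 s = 4.3508 days

4.3508 days


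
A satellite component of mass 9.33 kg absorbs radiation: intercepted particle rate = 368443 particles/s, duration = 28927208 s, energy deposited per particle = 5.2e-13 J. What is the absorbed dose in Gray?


Total energy deposited = rate * time * E_per
  = 368443 * 28927208 * 5.2e-13 = 5.5422 J
Dose = E_total / mass = 5.5422 / 9.33
Dose = 0.5940165 Gy

0.5940 Gy


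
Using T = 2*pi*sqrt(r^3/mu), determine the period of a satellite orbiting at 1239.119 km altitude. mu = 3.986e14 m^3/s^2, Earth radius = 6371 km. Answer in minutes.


r = 7610.1190 km = 7.610119e+06 m
T = 2*pi*sqrt(r^3/mu) = 2*pi*sqrt(4.4073176e+20 / 3.986e14)
T = 6606.9100 s = 110.1152 min

110.1152 minutes


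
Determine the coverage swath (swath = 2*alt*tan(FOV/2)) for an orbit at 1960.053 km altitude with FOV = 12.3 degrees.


FOV = 12.3 deg = 0.2146755 rad
swath = 2 * alt * tan(FOV/2) = 2 * 1960.053 * tan(0.1073377)
swath = 2 * 1960.053 * 0.1077519
swath = 422.3988 km

422.3988 km


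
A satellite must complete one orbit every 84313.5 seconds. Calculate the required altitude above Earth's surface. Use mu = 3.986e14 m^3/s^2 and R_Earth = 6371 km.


T = 84313.5 s
r = (mu*T^2/(4*pi^2))^(1/3) = (3.986e14 * 84313.5^2 / (4*pi^2))^(1/3)
r = 4.1558251e+07 m = 41558.2513 km
alt = r - R_E = 41558.2513 - 6371 = 35187.2513 km

35187.2513 km


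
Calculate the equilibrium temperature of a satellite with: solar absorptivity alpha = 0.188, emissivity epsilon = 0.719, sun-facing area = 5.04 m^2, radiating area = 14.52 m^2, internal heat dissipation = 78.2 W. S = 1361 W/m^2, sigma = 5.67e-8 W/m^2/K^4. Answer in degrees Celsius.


Numerator = alpha*S*A_sun + Q_int = 0.188*1361*5.04 + 78.2 = 1367.7747 W
Denominator = eps*sigma*A_rad = 0.719*5.67e-8*14.52 = 5.919412e-07 W/K^4
T^4 = 2.3106598e+09 K^4
T = 219.2472 K = -53.9028 C

-53.9028 degrees Celsius


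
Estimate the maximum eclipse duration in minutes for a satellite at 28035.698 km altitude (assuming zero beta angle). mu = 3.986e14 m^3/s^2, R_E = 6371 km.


r = 34406.6980 km
T = 1058.5819 min
Eclipse fraction = arcsin(R_E/r)/pi = arcsin(6371.0000/34406.6980)/pi
= arcsin(0.1851674)/pi = 0.05928275
Eclipse duration = 0.05928275 * 1058.5819 = 62.7556 min

62.7556 minutes


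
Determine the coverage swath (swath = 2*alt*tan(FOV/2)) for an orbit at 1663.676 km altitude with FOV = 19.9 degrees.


FOV = 19.9 deg = 0.3473205 rad
swath = 2 * alt * tan(FOV/2) = 2 * 1663.676 * tan(0.1736603)
swath = 2 * 1663.676 * 0.1754273
swath = 583.7085 km

583.7085 km


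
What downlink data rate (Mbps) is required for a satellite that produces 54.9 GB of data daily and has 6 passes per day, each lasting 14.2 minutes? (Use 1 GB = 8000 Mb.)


total contact time = 6 * 14.2 * 60 = 5112.0000 s
data = 54.9 GB = 439200.0000 Mb
rate = 439200.0000 / 5112.0000 = 85.9155 Mbps

85.9155 Mbps


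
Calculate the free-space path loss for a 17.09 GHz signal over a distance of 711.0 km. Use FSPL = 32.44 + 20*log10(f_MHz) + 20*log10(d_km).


f = 17.09 GHz = 17090.0000 MHz
d = 711.0 km
FSPL = 32.44 + 20*log10(17090.0000) + 20*log10(711.0)
FSPL = 32.44 + 84.6548 + 57.0374
FSPL = 174.1322 dB

174.1322 dB


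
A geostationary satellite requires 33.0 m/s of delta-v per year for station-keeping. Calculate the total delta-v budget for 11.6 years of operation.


dV = rate * years = 33.0 * 11.6
dV = 382.8000 m/s

382.8000 m/s


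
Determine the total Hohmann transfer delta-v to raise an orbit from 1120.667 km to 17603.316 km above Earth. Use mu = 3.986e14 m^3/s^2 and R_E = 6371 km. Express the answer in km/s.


r1 = 7491.6670 km = 7.491667e+06 m
r2 = 23974.3160 km = 2.3974316e+07 m
dv1 = sqrt(mu/r1)*(sqrt(2*r2/(r1+r2)) - 1) = 1710.0067 m/s
dv2 = sqrt(mu/r2)*(1 - sqrt(2*r1/(r1+r2))) = 1263.8061 m/s
total dv = |dv1| + |dv2| = 1710.0067 + 1263.8061 = 2973.8129 m/s = 2.9738 km/s

2.9738 km/s


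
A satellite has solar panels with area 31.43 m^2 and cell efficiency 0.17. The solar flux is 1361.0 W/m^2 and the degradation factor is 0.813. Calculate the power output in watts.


P = area * eta * S * degradation
P = 31.43 * 0.17 * 1361.0 * 0.813
P = 5912.1027 W

5912.1027 W


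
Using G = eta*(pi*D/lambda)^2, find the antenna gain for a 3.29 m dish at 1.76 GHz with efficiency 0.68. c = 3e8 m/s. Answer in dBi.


lambda = c/f = 3e8 / 1.76e+09 = 0.1704545 m
G = eta*(pi*D/lambda)^2 = 0.68*(pi*3.29/0.1704545)^2
G = 2500.2491 (linear)
G = 10*log10(2500.2491) = 33.9798 dBi

33.9798 dBi


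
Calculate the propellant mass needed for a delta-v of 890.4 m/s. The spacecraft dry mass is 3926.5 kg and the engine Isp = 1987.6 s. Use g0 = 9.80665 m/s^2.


ve = Isp * g0 = 1987.6 * 9.80665 = 19491.697540 m/s
mass ratio = exp(dv/ve) = exp(890.4/19491.697540) = 1.04674043
m_prop = m_dry * (mr - 1) = 3926.5 * (1.04674043 - 1)
m_prop = 183.5263 kg

183.5263 kg


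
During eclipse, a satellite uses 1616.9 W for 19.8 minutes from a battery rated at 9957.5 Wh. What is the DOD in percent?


E_used = P * t / 60 = 1616.9 * 19.8 / 60 = 533.5770 Wh
DOD = E_used / E_total * 100 = 533.5770 / 9957.5 * 100
DOD = 5.3585 %

5.3585 %


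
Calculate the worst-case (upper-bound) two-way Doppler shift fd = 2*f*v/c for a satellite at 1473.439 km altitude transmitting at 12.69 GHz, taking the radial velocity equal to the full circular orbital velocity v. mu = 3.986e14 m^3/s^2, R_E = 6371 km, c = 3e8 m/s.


r = 7.844439e+06 m
v = sqrt(mu/r) = 7128.3284 m/s (worst-case radial velocity)
f = 12.69 GHz = 1.269e+10 Hz
fd = 2*f*v/c = 2*1.269e+10*7128.3284/3.0e+08
fd = 603056.5865 Hz

603056.5865 Hz


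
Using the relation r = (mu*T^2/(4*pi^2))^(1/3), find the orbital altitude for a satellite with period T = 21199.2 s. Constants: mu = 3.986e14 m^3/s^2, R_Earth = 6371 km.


T = 21199.2 s
r = (mu*T^2/(4*pi^2))^(1/3) = (3.986e14 * 21199.2^2 / (4*pi^2))^(1/3)
r = 1.6555368e+07 m = 16555.3678 km
alt = r - R_E = 16555.3678 - 6371 = 10184.3678 km

10184.3678 km


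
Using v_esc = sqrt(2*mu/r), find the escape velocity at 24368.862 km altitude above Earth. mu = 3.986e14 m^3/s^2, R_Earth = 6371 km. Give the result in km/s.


r = 6371.0 + 24368.862 = 30739.8620 km = 3.0739862e+07 m
v_esc = sqrt(2*mu/r) = sqrt(2*3.986e14 / 3.0739862e+07)
v_esc = 5092.5194 m/s = 5.0925 km/s

5.0925 km/s


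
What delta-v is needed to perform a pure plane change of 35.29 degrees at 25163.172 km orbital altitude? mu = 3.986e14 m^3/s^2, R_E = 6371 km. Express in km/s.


r = 31534.1720 km = 3.1534172e+07 m
V = sqrt(mu/r) = 3555.3137 m/s
di = 35.29 deg = 0.6159267 rad
dV = 2*V*sin(di/2) = 2*3555.3137*sin(0.3079633)
dV = 2155.3622 m/s = 2.1554 km/s

2.1554 km/s


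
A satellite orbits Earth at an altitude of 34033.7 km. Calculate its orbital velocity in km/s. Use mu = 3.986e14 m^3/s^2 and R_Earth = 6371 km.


r = R_E + alt = 6371.0 + 34033.7 = 40404.7000 km = 4.04047e+07 m
v = sqrt(mu/r) = sqrt(3.986e14 / 4.04047e+07) = 3140.8898 m/s = 3.1409 km/s

3.1409 km/s


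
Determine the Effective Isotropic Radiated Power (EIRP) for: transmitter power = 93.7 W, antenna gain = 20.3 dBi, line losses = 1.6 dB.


Pt = 93.7 W = 19.7174 dBW
EIRP = Pt_dBW + Gt - losses = 19.7174 + 20.3 - 1.6 = 38.4174 dBW

38.4174 dBW


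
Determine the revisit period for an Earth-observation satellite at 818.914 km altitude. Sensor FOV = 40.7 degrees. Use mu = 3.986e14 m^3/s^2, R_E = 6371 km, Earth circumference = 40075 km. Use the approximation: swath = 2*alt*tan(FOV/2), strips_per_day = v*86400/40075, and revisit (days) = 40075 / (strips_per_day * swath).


swath = 2*818.914*tan(0.3551745) = 607.4763 km
v = sqrt(mu/r) = 7445.7217 m/s = 7.4457 km/s
strips/day = v*86400/40075 = 7.4457*86400/40075 = 16.0527
coverage/day = strips * swath = 16.0527 * 607.4763 = 9751.6113 km
revisit = 40075 / 9751.6113 = 4.1096 days

4.1096 days


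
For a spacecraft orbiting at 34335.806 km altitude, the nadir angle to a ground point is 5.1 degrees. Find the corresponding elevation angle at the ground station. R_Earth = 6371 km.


r = R_E + alt = 40706.8060 km
Law of sines in the satellite / Earth-center / ground-point triangle:
  sin(nadir)/R_E = sin(90 + el)/r  =>  cos(el) = (r/R_E)*sin(nadir)
cos(el) = (40706.8060 / 6371.0000) * sin(5.1 deg) = 0.5679804
el = arccos(0.5679804) = 55.3905 deg
(Earth-central angle = 90 - nadir - el = 29.5095 deg)

55.3905 degrees


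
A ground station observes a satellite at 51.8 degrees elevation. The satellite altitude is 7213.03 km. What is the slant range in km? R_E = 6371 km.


h = 7213.03 km, el = 51.8 deg
d = -R_E*sin(el) + sqrt((R_E*sin(el))^2 + 2*R_E*h + h^2)
d = -6371.0000*sin(0.9040806) + sqrt((6371.0000*0.7858569)^2 + 2*6371.0000*7213.03 + 7213.03^2)
d = 7993.4295 km

7993.4295 km


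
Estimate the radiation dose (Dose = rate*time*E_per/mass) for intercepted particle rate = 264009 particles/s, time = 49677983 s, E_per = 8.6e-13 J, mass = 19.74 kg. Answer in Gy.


Total energy deposited = rate * time * E_per
  = 264009 * 49677983 * 8.6e-13 = 11.2793 J
Dose = E_total / mass = 11.2793 / 19.74
Dose = 0.5713918 Gy

0.5714 Gy


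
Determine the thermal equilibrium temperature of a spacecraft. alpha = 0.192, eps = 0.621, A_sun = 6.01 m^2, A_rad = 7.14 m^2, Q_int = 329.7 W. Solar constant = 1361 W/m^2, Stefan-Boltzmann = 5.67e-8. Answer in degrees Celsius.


Numerator = alpha*S*A_sun + Q_int = 0.192*1361*6.01 + 329.7 = 1900.1851 W
Denominator = eps*sigma*A_rad = 0.621*5.67e-8*7.14 = 2.514044e-07 W/K^4
T^4 = 7.5582811e+09 K^4
T = 294.8531 K = 21.7031 C

21.7031 degrees Celsius


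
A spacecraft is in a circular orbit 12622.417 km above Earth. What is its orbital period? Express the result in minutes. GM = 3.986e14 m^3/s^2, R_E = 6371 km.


r = 18993.4170 km = 1.8993417e+07 m
T = 2*pi*sqrt(r^3/mu) = 2*pi*sqrt(6.8518731e+21 / 3.986e14)
T = 26050.4888 s = 434.1748 min

434.1748 minutes


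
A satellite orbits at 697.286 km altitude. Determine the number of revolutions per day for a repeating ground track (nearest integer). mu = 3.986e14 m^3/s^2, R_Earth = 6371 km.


r = 7.068286e+06 m
T = 2*pi*sqrt(r^3/mu) = 5914.0146 s = 98.5669 min
revs/day = 1440 / 98.5669 = 14.6094
Rounded: 15 revolutions per day

15 revolutions per day


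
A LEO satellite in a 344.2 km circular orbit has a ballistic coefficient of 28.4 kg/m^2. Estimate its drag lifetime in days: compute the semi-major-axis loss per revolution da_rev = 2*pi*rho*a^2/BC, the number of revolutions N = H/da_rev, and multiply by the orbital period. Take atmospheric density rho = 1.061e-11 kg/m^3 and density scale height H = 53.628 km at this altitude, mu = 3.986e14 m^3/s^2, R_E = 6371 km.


a = R_E + alt = 6715.2000 km = 6.7152e+06 m
da_rev = 2*pi*rho*a^2/BC = 2*pi*1.061e-11*(6.7152e+06)^2/28.4 = 105.850964 m per revolution
N = H/da_rev = 53628.0000 m / 105.850964 m = 506.6369 revolutions
P = 2*pi*sqrt(a^3/mu) = 5476.4566 s
lifetime = N*P = 506.6369 * 5476.4566 = 2.7745748e+06 s = 32.1131 days

32.1131 days


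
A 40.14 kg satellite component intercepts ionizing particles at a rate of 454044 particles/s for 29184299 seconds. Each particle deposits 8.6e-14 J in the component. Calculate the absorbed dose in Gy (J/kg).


Total energy deposited = rate * time * E_per
  = 454044 * 29184299 * 8.6e-14 = 1.1396 J
Dose = E_total / mass = 1.1396 / 40.14
Dose = 0.02839019 Gy

0.0284 Gy


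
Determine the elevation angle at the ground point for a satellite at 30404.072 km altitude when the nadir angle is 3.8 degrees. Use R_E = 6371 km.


r = R_E + alt = 36775.0720 km
Law of sines in the satellite / Earth-center / ground-point triangle:
  sin(nadir)/R_E = sin(90 + el)/r  =>  cos(el) = (r/R_E)*sin(nadir)
cos(el) = (36775.0720 / 6371.0000) * sin(3.8 deg) = 0.3825502
el = arccos(0.3825502) = 67.5083 deg
(Earth-central angle = 90 - nadir - el = 18.6917 deg)

67.5083 degrees


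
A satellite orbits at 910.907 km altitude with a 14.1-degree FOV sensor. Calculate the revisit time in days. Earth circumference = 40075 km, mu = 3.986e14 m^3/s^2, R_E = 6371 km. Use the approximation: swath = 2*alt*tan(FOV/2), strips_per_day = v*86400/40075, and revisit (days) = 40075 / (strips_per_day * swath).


swath = 2*910.907*tan(0.1230457) = 225.3046 km
v = sqrt(mu/r) = 7398.5410 m/s = 7.3985 km/s
strips/day = v*86400/40075 = 7.3985*86400/40075 = 15.9509
coverage/day = strips * swath = 15.9509 * 225.3046 = 3593.8204 km
revisit = 40075 / 3593.8204 = 11.1511 days

11.1511 days


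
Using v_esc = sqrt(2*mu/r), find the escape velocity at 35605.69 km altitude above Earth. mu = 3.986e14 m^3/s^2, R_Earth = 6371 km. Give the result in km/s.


r = 6371.0 + 35605.69 = 41976.6900 km = 4.197669e+07 m
v_esc = sqrt(2*mu/r) = sqrt(2*3.986e14 / 4.197669e+07)
v_esc = 4357.9230 m/s = 4.3579 km/s

4.3579 km/s


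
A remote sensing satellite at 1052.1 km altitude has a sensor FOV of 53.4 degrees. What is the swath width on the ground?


FOV = 53.4 deg = 0.9320058 rad
swath = 2 * alt * tan(FOV/2) = 2 * 1052.1 * tan(0.4660029)
swath = 2 * 1052.1 * 0.5029476
swath = 1058.3023 km

1058.3023 km


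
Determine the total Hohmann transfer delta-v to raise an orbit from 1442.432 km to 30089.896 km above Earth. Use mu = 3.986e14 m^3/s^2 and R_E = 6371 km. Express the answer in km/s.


r1 = 7813.4320 km = 7.813432e+06 m
r2 = 36460.8960 km = 3.6460896e+07 m
dv1 = sqrt(mu/r1)*(sqrt(2*r2/(r1+r2)) - 1) = 2023.9752 m/s
dv2 = sqrt(mu/r2)*(1 - sqrt(2*r1/(r1+r2))) = 1342.0648 m/s
total dv = |dv1| + |dv2| = 2023.9752 + 1342.0648 = 3366.0400 m/s = 3.3660 km/s

3.3660 km/s


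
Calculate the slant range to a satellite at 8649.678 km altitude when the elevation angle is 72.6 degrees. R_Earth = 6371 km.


h = 8649.678 km, el = 72.6 deg
d = -R_E*sin(el) + sqrt((R_E*sin(el))^2 + 2*R_E*h + h^2)
d = -6371.0000*sin(1.2671) + sqrt((6371.0000*0.9542403)^2 + 2*6371.0000*8649.678 + 8649.678^2)
d = 8819.8980 km

8819.8980 km


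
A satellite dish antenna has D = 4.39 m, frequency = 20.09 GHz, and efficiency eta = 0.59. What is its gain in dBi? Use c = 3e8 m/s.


lambda = c/f = 3e8 / 2.009e+10 = 0.0149328 m
G = eta*(pi*D/lambda)^2 = 0.59*(pi*4.39/0.0149328)^2
G = 503266.6612 (linear)
G = 10*log10(503266.6612) = 57.0180 dBi

57.0180 dBi


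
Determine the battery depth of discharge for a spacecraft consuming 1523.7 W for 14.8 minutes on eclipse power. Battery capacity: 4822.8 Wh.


E_used = P * t / 60 = 1523.7 * 14.8 / 60 = 375.8460 Wh
DOD = E_used / E_total * 100 = 375.8460 / 4822.8 * 100
DOD = 7.7931 %

7.7931 %


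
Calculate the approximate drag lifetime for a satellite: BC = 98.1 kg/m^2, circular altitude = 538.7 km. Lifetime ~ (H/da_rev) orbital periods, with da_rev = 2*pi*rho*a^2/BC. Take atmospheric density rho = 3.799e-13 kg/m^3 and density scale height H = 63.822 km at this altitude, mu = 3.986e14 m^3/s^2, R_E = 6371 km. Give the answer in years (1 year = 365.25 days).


a = R_E + alt = 6909.7000 km = 6.9097e+06 m
da_rev = 2*pi*rho*a^2/BC = 2*pi*3.799e-13*(6.9097e+06)^2/98.1 = 1.161712 m per revolution
N = H/da_rev = 63822.0000 m / 1.161712 m = 54937.8768 revolutions
P = 2*pi*sqrt(a^3/mu) = 5716.1025 s
lifetime = N*P = 54937.8768 * 5716.1025 = 3.1403054e+08 s = 3634.6127 days
years = 3634.6127 / 365.25 = 9.9510 years

9.9510 years


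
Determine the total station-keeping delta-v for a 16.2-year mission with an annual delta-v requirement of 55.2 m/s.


dV = rate * years = 55.2 * 16.2
dV = 894.2400 m/s

894.2400 m/s


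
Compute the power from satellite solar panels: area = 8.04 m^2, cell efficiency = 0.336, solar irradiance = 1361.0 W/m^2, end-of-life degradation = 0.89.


P = area * eta * S * degradation
P = 8.04 * 0.336 * 1361.0 * 0.89
P = 3272.2273 W

3272.2273 W


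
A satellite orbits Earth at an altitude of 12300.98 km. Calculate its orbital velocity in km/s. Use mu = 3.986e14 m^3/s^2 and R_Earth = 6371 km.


r = R_E + alt = 6371.0 + 12300.98 = 18671.9800 km = 1.867198e+07 m
v = sqrt(mu/r) = sqrt(3.986e14 / 1.867198e+07) = 4620.3349 m/s = 4.6203 km/s

4.6203 km/s


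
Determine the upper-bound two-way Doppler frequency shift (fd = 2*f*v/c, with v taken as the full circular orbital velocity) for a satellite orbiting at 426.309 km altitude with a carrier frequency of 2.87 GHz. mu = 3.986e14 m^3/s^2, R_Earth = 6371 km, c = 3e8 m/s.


r = 6.797309e+06 m
v = sqrt(mu/r) = 7657.7316 m/s (worst-case radial velocity)
f = 2.87 GHz = 2.87e+09 Hz
fd = 2*f*v/c = 2*2.87e+09*7657.7316/3.0e+08
fd = 146517.9314 Hz

146517.9314 Hz


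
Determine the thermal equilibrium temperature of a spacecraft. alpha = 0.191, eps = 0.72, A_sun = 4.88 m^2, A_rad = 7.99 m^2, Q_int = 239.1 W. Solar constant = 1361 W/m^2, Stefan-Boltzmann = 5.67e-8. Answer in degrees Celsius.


Numerator = alpha*S*A_sun + Q_int = 0.191*1361*4.88 + 239.1 = 1507.6609 W
Denominator = eps*sigma*A_rad = 0.72*5.67e-8*7.99 = 3.2618376e-07 W/K^4
T^4 = 4.6221212e+09 K^4
T = 260.7416 K = -12.4084 C

-12.4084 degrees Celsius


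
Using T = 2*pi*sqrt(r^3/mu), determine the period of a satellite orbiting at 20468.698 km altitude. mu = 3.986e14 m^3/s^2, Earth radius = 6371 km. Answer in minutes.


r = 26839.6980 km = 2.6839698e+07 m
T = 2*pi*sqrt(r^3/mu) = 2*pi*sqrt(1.9334497e+22 / 3.986e14)
T = 43760.0348 s = 729.3339 min

729.3339 minutes


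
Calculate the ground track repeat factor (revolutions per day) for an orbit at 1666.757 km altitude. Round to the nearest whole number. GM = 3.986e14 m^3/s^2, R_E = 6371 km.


r = 8.037757e+06 m
T = 2*pi*sqrt(r^3/mu) = 7171.5582 s = 119.5260 min
revs/day = 1440 / 119.5260 = 12.0476
Rounded: 12 revolutions per day

12 revolutions per day


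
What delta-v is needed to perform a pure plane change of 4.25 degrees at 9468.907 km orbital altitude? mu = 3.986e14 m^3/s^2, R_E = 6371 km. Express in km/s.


r = 15839.9070 km = 1.5839907e+07 m
V = sqrt(mu/r) = 5016.4020 m/s
di = 4.25 deg = 0.07417649 rad
dV = 2*V*sin(di/2) = 2*5016.4020*sin(0.03708825)
dV = 372.0138 m/s = 0.3720138 km/s

0.3720 km/s


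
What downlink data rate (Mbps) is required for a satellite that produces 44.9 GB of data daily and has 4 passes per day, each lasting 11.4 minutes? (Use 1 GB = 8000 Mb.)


total contact time = 4 * 11.4 * 60 = 2736.0000 s
data = 44.9 GB = 359200.0000 Mb
rate = 359200.0000 / 2736.0000 = 131.2865 Mbps

131.2865 Mbps


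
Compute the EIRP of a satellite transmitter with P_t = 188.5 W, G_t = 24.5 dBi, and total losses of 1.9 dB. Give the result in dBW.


Pt = 188.5 W = 22.7531 dBW
EIRP = Pt_dBW + Gt - losses = 22.7531 + 24.5 - 1.9 = 45.3531 dBW

45.3531 dBW


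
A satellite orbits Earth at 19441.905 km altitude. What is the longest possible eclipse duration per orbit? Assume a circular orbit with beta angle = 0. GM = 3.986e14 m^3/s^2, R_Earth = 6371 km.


r = 25812.9050 km
T = 687.8841 min
Eclipse fraction = arcsin(R_E/r)/pi = arcsin(6371.0000/25812.9050)/pi
= arcsin(0.2468145)/pi = 0.07938385
Eclipse duration = 0.07938385 * 687.8841 = 54.6069 min

54.6069 minutes


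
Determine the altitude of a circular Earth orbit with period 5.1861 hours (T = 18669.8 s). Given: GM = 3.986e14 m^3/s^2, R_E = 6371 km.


T = 18669.8 s
r = (mu*T^2/(4*pi^2))^(1/3) = (3.986e14 * 18669.8^2 / (4*pi^2))^(1/3)
r = 1.5210808e+07 m = 15210.8084 km
alt = r - R_E = 15210.8084 - 6371 = 8839.8084 km

8839.8084 km


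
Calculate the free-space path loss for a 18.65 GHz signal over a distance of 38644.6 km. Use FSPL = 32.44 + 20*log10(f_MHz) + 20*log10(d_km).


f = 18.65 GHz = 18650.0000 MHz
d = 38644.6 km
FSPL = 32.44 + 20*log10(18650.0000) + 20*log10(38644.6)
FSPL = 32.44 + 85.4136 + 91.7418
FSPL = 209.5954 dB

209.5954 dB


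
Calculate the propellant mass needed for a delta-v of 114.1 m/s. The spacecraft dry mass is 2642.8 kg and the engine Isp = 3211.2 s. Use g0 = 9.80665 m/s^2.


ve = Isp * g0 = 3211.2 * 9.80665 = 31491.114480 m/s
mass ratio = exp(dv/ve) = exp(114.1/31491.114480) = 1.00362982
m_prop = m_dry * (mr - 1) = 2642.8 * (1.00362982 - 1)
m_prop = 9.5929 kg

9.5929 kg


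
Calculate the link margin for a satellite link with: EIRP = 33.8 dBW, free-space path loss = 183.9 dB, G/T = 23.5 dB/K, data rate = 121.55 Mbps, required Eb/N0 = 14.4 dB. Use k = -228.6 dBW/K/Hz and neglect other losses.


C/N0 = EIRP - FSPL + G/T - k = 33.8 - 183.9 + 23.5 - (-228.6)
C/N0 = 102.0000 dB-Hz
R_b = 121.55 Mbps = 1.2155e+08 bps -> 10*log10(R_b) = 80.8475 dB-Hz
Eb/N0 = C/N0 - 10*log10(R_b) = 102.0000 - 80.8475 = 21.1525 dB
Margin = Eb/N0 - Eb/N0_req = 21.1525 - 14.4 = 6.7525 dB (link closes)

6.7525 dB


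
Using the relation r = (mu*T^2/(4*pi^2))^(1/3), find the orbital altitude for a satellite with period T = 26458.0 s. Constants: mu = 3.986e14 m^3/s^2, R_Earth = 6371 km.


T = 26458.0 s
r = (mu*T^2/(4*pi^2))^(1/3) = (3.986e14 * 26458.0^2 / (4*pi^2))^(1/3)
r = 1.9190982e+07 m = 19190.9818 km
alt = r - R_E = 19190.9818 - 6371 = 12819.9818 km

12819.9818 km


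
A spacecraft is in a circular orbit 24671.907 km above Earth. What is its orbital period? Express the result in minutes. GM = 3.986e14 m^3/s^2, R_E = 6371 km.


r = 31042.9070 km = 3.1042907e+07 m
T = 2*pi*sqrt(r^3/mu) = 2*pi*sqrt(2.9914872e+22 / 3.986e14)
T = 54432.0633 s = 907.2011 min

907.2011 minutes


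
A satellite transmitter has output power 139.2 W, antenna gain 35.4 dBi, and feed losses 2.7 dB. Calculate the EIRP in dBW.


Pt = 139.2 W = 21.4364 dBW
EIRP = Pt_dBW + Gt - losses = 21.4364 + 35.4 - 2.7 = 54.1364 dBW

54.1364 dBW


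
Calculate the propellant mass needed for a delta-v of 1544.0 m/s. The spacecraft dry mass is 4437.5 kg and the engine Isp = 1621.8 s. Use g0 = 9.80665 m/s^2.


ve = Isp * g0 = 1621.8 * 9.80665 = 15904.424970 m/s
mass ratio = exp(dv/ve) = exp(1544.0/15904.424970) = 1.10194842
m_prop = m_dry * (mr - 1) = 4437.5 * (1.10194842 - 1)
m_prop = 452.3961 kg

452.3961 kg


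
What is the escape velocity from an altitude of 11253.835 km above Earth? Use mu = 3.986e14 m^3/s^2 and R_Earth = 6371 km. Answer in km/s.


r = 6371.0 + 11253.835 = 17624.8350 km = 1.7624835e+07 m
v_esc = sqrt(2*mu/r) = sqrt(2*3.986e14 / 1.7624835e+07)
v_esc = 6725.4464 m/s = 6.7254 km/s

6.7254 km/s


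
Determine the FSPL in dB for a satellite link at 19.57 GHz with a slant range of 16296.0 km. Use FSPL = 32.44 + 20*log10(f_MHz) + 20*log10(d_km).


f = 19.57 GHz = 19570.0000 MHz
d = 16296.0 km
FSPL = 32.44 + 20*log10(19570.0000) + 20*log10(16296.0)
FSPL = 32.44 + 85.8318 + 84.2416
FSPL = 202.5134 dB

202.5134 dB


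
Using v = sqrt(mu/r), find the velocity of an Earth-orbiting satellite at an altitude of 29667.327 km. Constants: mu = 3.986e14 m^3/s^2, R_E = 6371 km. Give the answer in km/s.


r = R_E + alt = 6371.0 + 29667.327 = 36038.3270 km = 3.6038327e+07 m
v = sqrt(mu/r) = sqrt(3.986e14 / 3.6038327e+07) = 3325.7250 m/s = 3.3257 km/s

3.3257 km/s


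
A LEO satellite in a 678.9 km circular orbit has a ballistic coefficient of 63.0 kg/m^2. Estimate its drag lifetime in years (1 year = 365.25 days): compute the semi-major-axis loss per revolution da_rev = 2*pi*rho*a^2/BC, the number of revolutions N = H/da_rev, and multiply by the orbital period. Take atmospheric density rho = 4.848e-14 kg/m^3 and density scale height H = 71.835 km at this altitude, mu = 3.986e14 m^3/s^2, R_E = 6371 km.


a = R_E + alt = 7049.9000 km = 7.0499e+06 m
da_rev = 2*pi*rho*a^2/BC = 2*pi*4.848e-14*(7.0499e+06)^2/63.0 = 0.240307787 m per revolution
N = H/da_rev = 71835.0000 m / 0.240307787 m = 298929.1399 revolutions
P = 2*pi*sqrt(a^3/mu) = 5890.9543 s
lifetime = N*P = 298929.1399 * 5890.9543 = 1.7609779e+09 s = 20381.6888 days
years = 20381.6888 / 365.25 = 55.8020 years

55.8020 years


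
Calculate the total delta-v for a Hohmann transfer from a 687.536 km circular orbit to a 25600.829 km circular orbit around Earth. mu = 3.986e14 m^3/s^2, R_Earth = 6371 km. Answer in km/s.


r1 = 7058.5360 km = 7.058536e+06 m
r2 = 31971.8290 km = 3.1971829e+07 m
dv1 = sqrt(mu/r1)*(sqrt(2*r2/(r1+r2)) - 1) = 2103.8368 m/s
dv2 = sqrt(mu/r2)*(1 - sqrt(2*r1/(r1+r2))) = 1407.3780 m/s
total dv = |dv1| + |dv2| = 2103.8368 + 1407.3780 = 3511.2148 m/s = 3.5112 km/s

3.5112 km/s


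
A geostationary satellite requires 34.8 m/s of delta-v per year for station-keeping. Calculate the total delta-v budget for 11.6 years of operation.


dV = rate * years = 34.8 * 11.6
dV = 403.6800 m/s

403.6800 m/s


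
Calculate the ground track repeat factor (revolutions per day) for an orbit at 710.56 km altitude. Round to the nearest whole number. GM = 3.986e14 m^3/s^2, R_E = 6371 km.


r = 7.08156e+06 m
T = 2*pi*sqrt(r^3/mu) = 5930.6819 s = 98.8447 min
revs/day = 1440 / 98.8447 = 14.5683
Rounded: 15 revolutions per day

15 revolutions per day


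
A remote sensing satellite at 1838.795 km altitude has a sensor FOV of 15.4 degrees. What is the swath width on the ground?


FOV = 15.4 deg = 0.2687807 rad
swath = 2 * alt * tan(FOV/2) = 2 * 1838.795 * tan(0.1343904)
swath = 2 * 1838.795 * 0.1352053
swath = 497.2297 km

497.2297 km


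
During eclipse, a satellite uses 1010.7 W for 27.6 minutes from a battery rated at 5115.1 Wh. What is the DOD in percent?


E_used = P * t / 60 = 1010.7 * 27.6 / 60 = 464.9220 Wh
DOD = E_used / E_total * 100 = 464.9220 / 5115.1 * 100
DOD = 9.0892 %

9.0892 %


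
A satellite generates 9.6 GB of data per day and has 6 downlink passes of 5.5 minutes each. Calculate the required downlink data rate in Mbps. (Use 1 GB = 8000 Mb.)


total contact time = 6 * 5.5 * 60 = 1980.0000 s
data = 9.6 GB = 76800.0000 Mb
rate = 76800.0000 / 1980.0000 = 38.7879 Mbps

38.7879 Mbps


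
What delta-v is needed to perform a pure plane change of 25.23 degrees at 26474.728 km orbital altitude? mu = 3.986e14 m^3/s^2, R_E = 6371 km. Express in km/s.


r = 32845.7280 km = 3.2845728e+07 m
V = sqrt(mu/r) = 3483.6074 m/s
di = 25.23 deg = 0.4403466 rad
dV = 2*V*sin(di/2) = 2*3483.6074*sin(0.2201733)
dV = 1521.6308 m/s = 1.5216 km/s

1.5216 km/s


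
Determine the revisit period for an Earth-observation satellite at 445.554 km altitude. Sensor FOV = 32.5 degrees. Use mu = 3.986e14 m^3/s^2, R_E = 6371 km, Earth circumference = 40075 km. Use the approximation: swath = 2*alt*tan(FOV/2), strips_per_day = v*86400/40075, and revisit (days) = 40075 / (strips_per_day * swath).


swath = 2*445.554*tan(0.283616) = 259.7343 km
v = sqrt(mu/r) = 7646.9140 m/s = 7.6469 km/s
strips/day = v*86400/40075 = 7.6469*86400/40075 = 16.4864
coverage/day = strips * swath = 16.4864 * 259.7343 = 4282.0893 km
revisit = 40075 / 4282.0893 = 9.3587 days

9.3587 days


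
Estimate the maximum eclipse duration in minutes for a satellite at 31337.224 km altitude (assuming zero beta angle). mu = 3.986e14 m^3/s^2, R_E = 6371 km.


r = 37708.2240 km
T = 1214.5463 min
Eclipse fraction = arcsin(R_E/r)/pi = arcsin(6371.0000/37708.2240)/pi
= arcsin(0.1689552)/pi = 0.05403932
Eclipse duration = 0.05403932 * 1214.5463 = 65.6333 min

65.6333 minutes


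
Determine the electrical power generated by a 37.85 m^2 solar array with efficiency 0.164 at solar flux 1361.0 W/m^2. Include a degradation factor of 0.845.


P = area * eta * S * degradation
P = 37.85 * 0.164 * 1361.0 * 0.845
P = 7138.7893 W

7138.7893 W


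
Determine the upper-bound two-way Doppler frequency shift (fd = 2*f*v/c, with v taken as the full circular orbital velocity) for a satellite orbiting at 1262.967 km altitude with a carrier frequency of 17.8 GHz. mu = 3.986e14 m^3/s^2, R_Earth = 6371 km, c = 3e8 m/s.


r = 7.633967e+06 m
v = sqrt(mu/r) = 7225.9260 m/s (worst-case radial velocity)
f = 17.8 GHz = 1.78e+10 Hz
fd = 2*f*v/c = 2*1.78e+10*7225.9260/3.0e+08
fd = 857476.5488 Hz

857476.5488 Hz


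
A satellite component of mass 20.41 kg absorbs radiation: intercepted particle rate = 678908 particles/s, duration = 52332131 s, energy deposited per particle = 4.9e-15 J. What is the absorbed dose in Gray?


Total energy deposited = rate * time * E_per
  = 678908 * 52332131 * 4.9e-15 = 0.1740906 J
Dose = E_total / mass = 0.1740906 / 20.41
Dose = 0.008529674 Gy

0.0085 Gy


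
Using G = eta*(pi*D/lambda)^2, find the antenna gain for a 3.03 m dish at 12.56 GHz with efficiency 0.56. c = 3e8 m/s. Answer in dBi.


lambda = c/f = 3e8 / 1.256e+10 = 0.02388535 m
G = eta*(pi*D/lambda)^2 = 0.56*(pi*3.03/0.02388535)^2
G = 88942.5955 (linear)
G = 10*log10(88942.5955) = 49.4911 dBi

49.4911 dBi


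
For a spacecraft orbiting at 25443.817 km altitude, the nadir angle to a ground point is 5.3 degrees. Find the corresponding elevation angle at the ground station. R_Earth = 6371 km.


r = R_E + alt = 31814.8170 km
Law of sines in the satellite / Earth-center / ground-point triangle:
  sin(nadir)/R_E = sin(90 + el)/r  =>  cos(el) = (r/R_E)*sin(nadir)
cos(el) = (31814.8170 / 6371.0000) * sin(5.3 deg) = 0.4612703
el = arccos(0.4612703) = 62.5309 deg
(Earth-central angle = 90 - nadir - el = 22.1691 deg)

62.5309 degrees


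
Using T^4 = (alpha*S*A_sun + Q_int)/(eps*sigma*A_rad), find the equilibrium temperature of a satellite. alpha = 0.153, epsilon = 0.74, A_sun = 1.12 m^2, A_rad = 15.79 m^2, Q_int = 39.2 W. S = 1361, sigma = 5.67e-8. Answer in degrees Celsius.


Numerator = alpha*S*A_sun + Q_int = 0.153*1361*1.12 + 39.2 = 272.4210 W
Denominator = eps*sigma*A_rad = 0.74*5.67e-8*15.79 = 6.6251682e-07 W/K^4
T^4 = 4.1119101e+08 K^4
T = 142.4003 K = -130.7497 C

-130.7497 degrees Celsius


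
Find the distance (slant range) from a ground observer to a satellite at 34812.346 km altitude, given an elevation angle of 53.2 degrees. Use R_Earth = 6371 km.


h = 34812.346 km, el = 53.2 deg
d = -R_E*sin(el) + sqrt((R_E*sin(el))^2 + 2*R_E*h + h^2)
d = -6371.0000*sin(0.9285152) + sqrt((6371.0000*0.8007314)^2 + 2*6371.0000*34812.346 + 34812.346^2)
d = 35904.6770 km

35904.6770 km


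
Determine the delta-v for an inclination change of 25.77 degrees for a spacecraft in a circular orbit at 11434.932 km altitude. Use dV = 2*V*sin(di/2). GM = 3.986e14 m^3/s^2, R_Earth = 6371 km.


r = 17805.9320 km = 1.7805932e+07 m
V = sqrt(mu/r) = 4731.3632 m/s
di = 25.77 deg = 0.4497713 rad
dV = 2*V*sin(di/2) = 2*4731.3632*sin(0.2248857)
dV = 2110.1399 m/s = 2.1101 km/s

2.1101 km/s


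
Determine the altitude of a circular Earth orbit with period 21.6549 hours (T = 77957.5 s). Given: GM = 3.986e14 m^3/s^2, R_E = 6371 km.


T = 77957.5 s
r = (mu*T^2/(4*pi^2))^(1/3) = (3.986e14 * 77957.5^2 / (4*pi^2))^(1/3)
r = 3.9442502e+07 m = 39442.5019 km
alt = r - R_E = 39442.5019 - 6371 = 33071.5019 km

33071.5019 km


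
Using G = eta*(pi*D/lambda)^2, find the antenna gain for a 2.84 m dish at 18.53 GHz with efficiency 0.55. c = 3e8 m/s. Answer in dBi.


lambda = c/f = 3e8 / 1.853e+10 = 0.01618996 m
G = eta*(pi*D/lambda)^2 = 0.55*(pi*2.84/0.01618996)^2
G = 167034.9857 (linear)
G = 10*log10(167034.9857) = 52.2281 dBi

52.2281 dBi


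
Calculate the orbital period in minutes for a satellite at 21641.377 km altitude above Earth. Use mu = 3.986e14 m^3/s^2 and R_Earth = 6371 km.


r = 28012.3770 km = 2.8012377e+07 m
T = 2*pi*sqrt(r^3/mu) = 2*pi*sqrt(2.1981124e+22 / 3.986e14)
T = 46659.0793 s = 777.6513 min

777.6513 minutes


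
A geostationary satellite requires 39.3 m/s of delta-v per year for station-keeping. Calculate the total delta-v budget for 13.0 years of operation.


dV = rate * years = 39.3 * 13.0
dV = 510.9000 m/s

510.9000 m/s


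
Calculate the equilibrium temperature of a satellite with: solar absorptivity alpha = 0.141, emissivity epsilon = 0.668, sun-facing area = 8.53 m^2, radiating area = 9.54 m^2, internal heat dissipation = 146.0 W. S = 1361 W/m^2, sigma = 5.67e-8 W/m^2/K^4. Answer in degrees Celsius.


Numerator = alpha*S*A_sun + Q_int = 0.141*1361*8.53 + 146.0 = 1782.9155 W
Denominator = eps*sigma*A_rad = 0.668*5.67e-8*9.54 = 3.6133322e-07 W/K^4
T^4 = 4.9342696e+09 K^4
T = 265.0365 K = -8.1135 C

-8.1135 degrees Celsius


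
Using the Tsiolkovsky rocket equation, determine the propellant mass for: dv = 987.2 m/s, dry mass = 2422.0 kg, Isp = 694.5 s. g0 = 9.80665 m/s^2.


ve = Isp * g0 = 694.5 * 9.80665 = 6810.718425 m/s
mass ratio = exp(dv/ve) = exp(987.2/6810.718425) = 1.15597946
m_prop = m_dry * (mr - 1) = 2422.0 * (1.15597946 - 1)
m_prop = 377.7822 kg

377.7822 kg
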